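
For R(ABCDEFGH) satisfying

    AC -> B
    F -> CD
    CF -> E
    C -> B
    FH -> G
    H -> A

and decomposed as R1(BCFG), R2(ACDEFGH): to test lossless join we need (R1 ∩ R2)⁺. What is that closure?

R1 ∩ R2 = {CFG}.
F → CD applies, adding D
CF → E applies, adding E
C → B applies, adding B
Closure: {BCDEFG}.

BCDEFG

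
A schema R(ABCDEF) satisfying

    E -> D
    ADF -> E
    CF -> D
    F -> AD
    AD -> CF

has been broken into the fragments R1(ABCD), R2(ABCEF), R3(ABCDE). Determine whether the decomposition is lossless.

Chase test. Columns are ABCDEF; row i has aⱼ where attribute j ∈ Ri, else bᵢⱼ.
Initial tableau (one row per fragment):
  row 1: a1 a2 a3 a4 b15 b16
  row 2: a1 a2 a3 b24 a5 a6
  row 3: a1 a2 a3 a4 a5 b36
Rows 2 and 3 agree on E; apply E→D and equate their D entries.
Rows 1 and 2 agree on AD; apply AD→CF and equate their CF entries.
Rows 1 and 3 agree on AD; apply AD→CF and equate their CF entries.
Rows 1 and 2 agree on ADF; apply ADF→E and equate their E entries.
Row 1 is now all distinguished symbols — the join is lossless.

Yes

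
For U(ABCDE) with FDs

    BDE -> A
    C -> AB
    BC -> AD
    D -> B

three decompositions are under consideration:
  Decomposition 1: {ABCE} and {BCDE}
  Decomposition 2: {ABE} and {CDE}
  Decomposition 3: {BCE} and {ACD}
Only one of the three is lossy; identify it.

Decomposition 1: common = {BCE}, closure = {ABCDE} → lossless.
Decomposition 2: common = {E}, closure = {E} → lossy.
Decomposition 3: common = {C}, closure = {ABCD} → lossless.

Decomposition 2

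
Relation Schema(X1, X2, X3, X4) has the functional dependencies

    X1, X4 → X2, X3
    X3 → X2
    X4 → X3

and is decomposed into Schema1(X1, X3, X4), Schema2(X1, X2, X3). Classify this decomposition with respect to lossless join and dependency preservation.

Lossless test: (X1, X3)⁺ = {X1, X2, X3}, which contains all of one fragment — lossless.
Dependency preservation: X1, X4 → X2, X3 is not contained in any single fragment, but the restricted closure of its left-hand side across the fragments still reaches the right-hand side; the remaining FDs each lie inside some fragment. All dependencies are preserved.

lossless and dependency-preserving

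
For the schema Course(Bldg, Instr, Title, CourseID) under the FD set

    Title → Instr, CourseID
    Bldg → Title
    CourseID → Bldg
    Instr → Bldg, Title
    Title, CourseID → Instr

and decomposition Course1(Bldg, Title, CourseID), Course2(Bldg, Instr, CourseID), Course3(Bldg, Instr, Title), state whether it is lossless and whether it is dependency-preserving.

lossless and dependency-preserving

Lossless test (chase): Rows 1 and 3 agree on Title; apply Title→Instr, CourseID and equate their Instr, CourseID entries. Rows 1 and 2 agree on Bldg; apply Bldg→Title and equate their Title entries. Row 1 is now all distinguished symbols — the join is lossless.
Dependency preservation: Title → Instr, CourseID; Title, CourseID → Instr are not contained in any single fragment, but the restricted closure of each left-hand side across the fragments still reaches the right-hand side; the remaining FDs each lie inside some fragment. All dependencies are preserved.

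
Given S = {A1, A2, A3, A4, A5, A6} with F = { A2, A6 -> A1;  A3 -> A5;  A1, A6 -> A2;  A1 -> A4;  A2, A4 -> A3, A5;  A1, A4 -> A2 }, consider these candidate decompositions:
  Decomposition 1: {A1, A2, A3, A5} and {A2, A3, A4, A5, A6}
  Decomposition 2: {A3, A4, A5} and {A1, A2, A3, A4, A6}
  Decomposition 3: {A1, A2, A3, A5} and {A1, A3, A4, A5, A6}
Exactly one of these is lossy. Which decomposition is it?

Decomposition 1

Decomposition 1: common = {A2, A3, A5}, closure = {A2, A3, A5} → lossy.
Decomposition 2: common = {A3, A4}, closure = {A3, A4, A5} → lossless.
Decomposition 3: common = {A1, A3, A5}, closure = {A1, A2, A3, A4, A5} → lossless.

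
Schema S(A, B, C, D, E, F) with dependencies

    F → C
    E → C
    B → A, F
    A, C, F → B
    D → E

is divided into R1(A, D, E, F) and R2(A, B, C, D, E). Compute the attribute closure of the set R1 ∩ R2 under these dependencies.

A, C, D, E

R1 ∩ R2 = {A, D, E}.
E → C applies, adding C
Closure: {A, C, D, E}.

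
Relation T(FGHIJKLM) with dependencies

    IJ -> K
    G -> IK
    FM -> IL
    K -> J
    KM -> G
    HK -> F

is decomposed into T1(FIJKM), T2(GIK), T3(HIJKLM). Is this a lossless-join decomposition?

Chase test. Columns are FGHIJKLM; row i has aⱼ where attribute j ∈ Ti, else bᵢⱼ.
Initial tableau (one row per fragment):
  row 1: a1 b12 b13 a4 a5 a6 b17 a8
  row 2: b21 a2 b23 a4 b25 a6 b27 b28
  row 3: b31 b32 a3 a4 a5 a6 a7 a8
Rows 1 and 2 agree on K; apply K→J and equate their J entries.
Rows 1 and 3 agree on KM; apply KM→G and equate their G entries.
No row becomes fully distinguished — the join is lossy.

No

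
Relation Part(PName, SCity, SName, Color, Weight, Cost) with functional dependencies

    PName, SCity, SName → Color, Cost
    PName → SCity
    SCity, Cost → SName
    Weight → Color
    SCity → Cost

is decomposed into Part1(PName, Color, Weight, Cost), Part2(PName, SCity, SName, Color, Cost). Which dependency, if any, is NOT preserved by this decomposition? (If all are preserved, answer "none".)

none

PName, SCity, SName → Color, Cost lies within Part2.
PName → SCity lies within Part2.
SCity, Cost → SName lies within Part2.
Weight → Color lies within Part1.
SCity → Cost lies within Part2.
Every dependency is enforceable on the fragments, so the decomposition is dependency-preserving.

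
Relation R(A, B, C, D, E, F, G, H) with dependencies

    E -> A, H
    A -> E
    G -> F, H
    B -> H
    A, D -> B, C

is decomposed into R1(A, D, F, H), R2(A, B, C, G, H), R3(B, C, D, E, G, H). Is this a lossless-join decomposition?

Chase test. Columns are A, B, C, D, E, F, G, H; row i has aⱼ where attribute j ∈ Ri, else bᵢⱼ.
Initial tableau (one row per fragment):
  row 1: a1 b12 b13 a4 b15 a6 b17 a8
  row 2: a1 a2 a3 b24 b25 b26 a7 a8
  row 3: b31 a2 a3 a4 a5 b36 a7 a8
Rows 1 and 2 agree on A; apply A→E and equate their E entries.
Rows 2 and 3 agree on G; apply G→F, H and equate their F, H entries.
No row becomes fully distinguished — the join is lossy.

No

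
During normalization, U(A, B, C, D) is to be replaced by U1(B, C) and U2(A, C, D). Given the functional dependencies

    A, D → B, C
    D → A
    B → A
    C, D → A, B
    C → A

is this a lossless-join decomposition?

Common attributes: U1 ∩ U2 = {C}.
Closure of {C}: C → A applies, adding A. So (C)⁺ = {A, C}.
The closure contains neither all of U1 = {B, C} nor all of U2 = {A, C, D}, so the common attributes are not a superkey of either fragment. The join is lossy.

No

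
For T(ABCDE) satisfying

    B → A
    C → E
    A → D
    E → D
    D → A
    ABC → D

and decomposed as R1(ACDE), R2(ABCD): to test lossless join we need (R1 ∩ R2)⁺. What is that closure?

ACDE

R1 ∩ R2 = {ACD}.
C → E applies, adding E
Closure: {ACDE}.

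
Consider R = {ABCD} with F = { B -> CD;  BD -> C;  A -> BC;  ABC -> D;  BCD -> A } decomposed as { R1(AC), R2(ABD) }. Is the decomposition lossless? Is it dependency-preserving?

lossless and dependency-preserving

Lossless test: (A)⁺ = {ABCD}, which contains all of one fragment — lossless.
Dependency preservation: B → CD; BD → C; A → BC; ABC → D; BCD → A are not contained in any single fragment, but the restricted closure of each left-hand side across the fragments still reaches the right-hand side; the remaining FDs each lie inside some fragment. All dependencies are preserved.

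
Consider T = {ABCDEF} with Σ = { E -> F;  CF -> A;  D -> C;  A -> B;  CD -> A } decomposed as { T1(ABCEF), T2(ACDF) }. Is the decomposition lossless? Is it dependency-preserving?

lossy but dependency-preserving

Lossless test: (ACF)⁺ = {ABCF}, which is a superkey of neither fragment — lossy.
Dependency preservation: every FD's attributes lie within a single fragment, so each can be enforced locally — preserved.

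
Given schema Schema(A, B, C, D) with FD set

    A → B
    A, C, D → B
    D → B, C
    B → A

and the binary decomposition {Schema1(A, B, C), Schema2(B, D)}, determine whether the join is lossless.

No

Common attributes: Schema1 ∩ Schema2 = {B}.
Closure of {B}: B → A applies, adding A. So (B)⁺ = {A, B}.
The closure contains neither all of Schema1 = {A, B, C} nor all of Schema2 = {B, D}, so the common attributes are not a superkey of either fragment. The join is lossy.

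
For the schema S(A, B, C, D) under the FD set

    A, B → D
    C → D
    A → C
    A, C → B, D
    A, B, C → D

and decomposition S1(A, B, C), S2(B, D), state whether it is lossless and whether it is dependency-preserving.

lossy and not dependency-preserving

Lossless test: (B)⁺ = {B}, which is a superkey of neither fragment — lossy.
Dependency preservation: the restricted closure of {A, B} across the fragments never reaches {D}, so A, B → D cannot be enforced without a join — not preserved.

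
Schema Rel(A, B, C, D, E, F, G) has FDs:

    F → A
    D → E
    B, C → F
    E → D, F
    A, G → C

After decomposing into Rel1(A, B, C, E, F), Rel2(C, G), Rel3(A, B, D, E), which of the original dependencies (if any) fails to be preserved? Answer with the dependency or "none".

Check A, G → C: no single fragment contains all of {A, C, G}, and the restricted closure of {A, G} across the fragments never reaches {C}.
F → A is preserved.
D → E is preserved.
B, C → F is preserved.
E → D, F is preserved.

A, G → C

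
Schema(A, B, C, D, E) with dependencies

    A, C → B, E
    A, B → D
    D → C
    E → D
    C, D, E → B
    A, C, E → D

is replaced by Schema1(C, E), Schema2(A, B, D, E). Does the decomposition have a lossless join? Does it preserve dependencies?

Lossless test: (E)⁺ = {B, C, D, E}, which contains all of one fragment — lossless.
Dependency preservation: the restricted closure of {A, C} across the fragments never reaches {B, E}, so A, C → B, E cannot be enforced without a join — not preserved.

lossless but not dependency-preserving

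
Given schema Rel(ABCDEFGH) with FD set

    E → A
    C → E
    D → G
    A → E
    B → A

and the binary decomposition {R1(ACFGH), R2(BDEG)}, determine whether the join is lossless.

Common attributes: R1 ∩ R2 = {G}.
No dependency enlarges {G}, so (G)⁺ = {G}.
The closure contains neither all of R1 = {ACFGH} nor all of R2 = {BDEG}, so the common attributes are not a superkey of either fragment. The join is lossy.

No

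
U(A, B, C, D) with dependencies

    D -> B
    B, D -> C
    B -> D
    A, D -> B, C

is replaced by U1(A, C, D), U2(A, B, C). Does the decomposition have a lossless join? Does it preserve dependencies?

lossy and not dependency-preserving

Lossless test: (A, C)⁺ = {A, C}, which is a superkey of neither fragment — lossy.
Dependency preservation: the restricted closure of {D} across the fragments never reaches {B}, so D → B cannot be enforced without a join — not preserved.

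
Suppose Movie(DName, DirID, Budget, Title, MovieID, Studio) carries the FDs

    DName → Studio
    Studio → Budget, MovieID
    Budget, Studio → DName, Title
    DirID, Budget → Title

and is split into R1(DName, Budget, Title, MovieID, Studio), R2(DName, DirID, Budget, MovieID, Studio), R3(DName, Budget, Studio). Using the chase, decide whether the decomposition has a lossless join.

Yes

Chase test. Columns are DName, DirID, Budget, Title, MovieID, Studio; row i has aⱼ where attribute j ∈ Ri, else bᵢⱼ.
Initial tableau (one row per fragment):
  row 1: a1 b12 a3 a4 a5 a6
  row 2: a1 a2 a3 b24 a5 a6
  row 3: a1 b32 a3 b34 b35 a6
Rows 1 and 3 agree on Studio; apply Studio→Budget, MovieID and equate their Budget, MovieID entries.
Rows 1 and 2 agree on Budget, Studio; apply Budget, Studio→DName, Title and equate their DName, Title entries.
Rows 1 and 3 agree on Budget, Studio; apply Budget, Studio→DName, Title and equate their DName, Title entries.
Row 2 is now all distinguished symbols — the join is lossless.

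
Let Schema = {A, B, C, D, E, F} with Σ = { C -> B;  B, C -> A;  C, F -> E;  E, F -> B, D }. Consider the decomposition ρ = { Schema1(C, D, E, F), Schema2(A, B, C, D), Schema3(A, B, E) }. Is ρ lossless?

Yes

Chase test. Columns are A, B, C, D, E, F; row i has aⱼ where attribute j ∈ Schemai, else bᵢⱼ.
Initial tableau (one row per fragment):
  row 1: b11 b12 a3 a4 a5 a6
  row 2: a1 a2 a3 a4 b25 b26
  row 3: a1 a2 b33 b34 a5 b36
Rows 1 and 2 agree on C; apply C→B and equate their B entries.
Rows 1 and 2 agree on B, C; apply B, C→A and equate their A entries.
Row 1 is now all distinguished symbols — the join is lossless.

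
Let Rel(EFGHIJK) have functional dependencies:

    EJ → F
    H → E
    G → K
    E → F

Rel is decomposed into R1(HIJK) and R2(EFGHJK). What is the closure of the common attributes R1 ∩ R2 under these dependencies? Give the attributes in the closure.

R1 ∩ R2 = {HJK}.
H → E applies, adding E
E → F applies, adding F
Closure: {EFHJK}.

EFHJK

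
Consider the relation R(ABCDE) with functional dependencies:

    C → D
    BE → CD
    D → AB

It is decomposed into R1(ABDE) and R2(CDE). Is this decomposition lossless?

Common attributes: R1 ∩ R2 = {DE}.
Closure of {DE}: D → AB applies, adding AB; BE → CD applies, adding C. So (DE)⁺ = {ABCDE}.
This closure contains every attribute of R1, so R1 ∩ R2 → R1. The join is lossless.

Yes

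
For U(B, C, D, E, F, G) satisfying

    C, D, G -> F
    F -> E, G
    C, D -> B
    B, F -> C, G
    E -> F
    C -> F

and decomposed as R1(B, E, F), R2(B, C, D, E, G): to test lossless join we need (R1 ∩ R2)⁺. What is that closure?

R1 ∩ R2 = {B, E}.
E → F applies, adding F
F → E, G applies, adding G
B, F → C, G applies, adding C
Closure: {B, C, E, F, G}.

B, C, E, F, G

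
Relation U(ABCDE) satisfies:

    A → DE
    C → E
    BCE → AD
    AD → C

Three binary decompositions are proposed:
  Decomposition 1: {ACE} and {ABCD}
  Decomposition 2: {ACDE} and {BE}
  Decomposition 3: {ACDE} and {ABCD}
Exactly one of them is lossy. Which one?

Decomposition 2

Decomposition 1: common = {AC}, closure = {ACDE} → lossless.
Decomposition 2: common = {E}, closure = {E} → lossy.
Decomposition 3: common = {ACD}, closure = {ACDE} → lossless.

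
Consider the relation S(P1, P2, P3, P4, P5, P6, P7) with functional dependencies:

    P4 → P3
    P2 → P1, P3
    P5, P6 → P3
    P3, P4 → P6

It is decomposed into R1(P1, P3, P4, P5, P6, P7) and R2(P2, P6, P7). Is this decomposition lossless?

Common attributes: R1 ∩ R2 = {P6, P7}.
No dependency enlarges {P6, P7}, so (P6, P7)⁺ = {P6, P7}.
The closure contains neither all of R1 = {P1, P3, P4, P5, P6, P7} nor all of R2 = {P2, P6, P7}, so the common attributes are not a superkey of either fragment. The join is lossy.

No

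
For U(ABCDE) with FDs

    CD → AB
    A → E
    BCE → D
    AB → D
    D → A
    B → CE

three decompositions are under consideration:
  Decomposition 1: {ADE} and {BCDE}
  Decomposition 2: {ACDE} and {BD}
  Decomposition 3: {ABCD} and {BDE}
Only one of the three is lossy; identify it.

Decomposition 2

Decomposition 1: common = {DE}, closure = {ADE} → lossless.
Decomposition 2: common = {D}, closure = {ADE} → lossy.
Decomposition 3: common = {BD}, closure = {ABCDE} → lossless.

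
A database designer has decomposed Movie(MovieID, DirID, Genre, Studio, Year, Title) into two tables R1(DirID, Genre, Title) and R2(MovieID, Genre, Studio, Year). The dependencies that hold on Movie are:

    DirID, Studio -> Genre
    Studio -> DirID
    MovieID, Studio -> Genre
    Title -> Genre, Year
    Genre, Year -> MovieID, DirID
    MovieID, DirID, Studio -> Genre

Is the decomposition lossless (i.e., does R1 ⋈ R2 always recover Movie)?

Common attributes: R1 ∩ R2 = {Genre}.
No dependency enlarges {Genre}, so (Genre)⁺ = {Genre}.
The closure contains neither all of R1 = {DirID, Genre, Title} nor all of R2 = {MovieID, Genre, Studio, Year}, so the common attributes are not a superkey of either fragment. The join is lossy.

No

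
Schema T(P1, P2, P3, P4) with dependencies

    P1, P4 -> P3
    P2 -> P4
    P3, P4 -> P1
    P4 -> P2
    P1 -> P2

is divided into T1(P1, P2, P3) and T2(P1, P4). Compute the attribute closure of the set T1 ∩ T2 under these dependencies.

T1 ∩ T2 = {P1}.
P1 → P2 applies, adding P2
P2 → P4 applies, adding P4
P1, P4 → P3 applies, adding P3
Closure: {P1, P2, P3, P4}.

P1, P2, P3, P4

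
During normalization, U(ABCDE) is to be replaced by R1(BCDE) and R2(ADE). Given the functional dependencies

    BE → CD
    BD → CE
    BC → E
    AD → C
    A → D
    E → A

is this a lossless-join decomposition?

Common attributes: R1 ∩ R2 = {DE}.
Closure of {DE}: E → A applies, adding A; AD → C applies, adding C. So (DE)⁺ = {ACDE}.
This closure contains every attribute of R2, so R1 ∩ R2 → R2. The join is lossless.

Yes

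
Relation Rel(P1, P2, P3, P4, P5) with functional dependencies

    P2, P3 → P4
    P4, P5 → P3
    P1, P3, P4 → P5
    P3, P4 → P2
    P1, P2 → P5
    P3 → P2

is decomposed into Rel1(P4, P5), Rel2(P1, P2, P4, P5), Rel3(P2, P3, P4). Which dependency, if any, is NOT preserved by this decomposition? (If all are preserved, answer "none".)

P4, P5 → P3

Check P4, P5 → P3: no single fragment contains all of {P3, P4, P5}, and the restricted closure of {P4, P5} across the fragments never reaches {P3}.
P2, P3 → P4 is preserved.
P1, P3, P4 → P5 is preserved.
P3, P4 → P2 is preserved.
P1, P2 → P5 is preserved.
P3 → P2 is preserved.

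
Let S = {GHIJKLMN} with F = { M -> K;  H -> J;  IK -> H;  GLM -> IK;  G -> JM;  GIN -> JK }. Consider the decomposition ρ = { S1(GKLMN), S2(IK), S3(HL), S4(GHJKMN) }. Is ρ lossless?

Chase test. Columns are GHIJKLMN; row i has aⱼ where attribute j ∈ Si, else bᵢⱼ.
Initial tableau (one row per fragment):
  row 1: a1 b12 b13 b14 a5 a6 a7 a8
  row 2: b21 b22 a3 b24 a5 b26 b27 b28
  row 3: b31 a2 b33 b34 b35 a6 b37 b38
  row 4: a1 a2 b43 a4 a5 b46 a7 a8
Rows 3 and 4 agree on H; apply H→J and equate their J entries.
Rows 1 and 4 agree on G; apply G→JM and equate their JM entries.
No row becomes fully distinguished — the join is lossy.

No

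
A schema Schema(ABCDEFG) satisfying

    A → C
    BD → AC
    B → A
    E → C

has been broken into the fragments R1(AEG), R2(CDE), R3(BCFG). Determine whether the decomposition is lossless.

Chase test. Columns are ABCDEFG; row i has aⱼ where attribute j ∈ Ri, else bᵢⱼ.
Initial tableau (one row per fragment):
  row 1: a1 b12 b13 b14 a5 b16 a7
  row 2: b21 b22 a3 a4 a5 b26 b27
  row 3: b31 a2 a3 b34 b35 a6 a7
Rows 1 and 2 agree on E; apply E→C and equate their C entries.
No row becomes fully distinguished — the join is lossy.

No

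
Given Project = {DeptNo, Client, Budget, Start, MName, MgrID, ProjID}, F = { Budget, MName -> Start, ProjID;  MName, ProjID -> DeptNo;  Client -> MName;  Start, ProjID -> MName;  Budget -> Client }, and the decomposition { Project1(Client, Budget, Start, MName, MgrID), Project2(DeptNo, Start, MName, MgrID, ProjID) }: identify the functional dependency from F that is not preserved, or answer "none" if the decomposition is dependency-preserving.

Budget, MName -> Start, ProjID

Check Budget, MName → Start, ProjID: no single fragment contains all of {Budget, Start, MName, ProjID}, and the restricted closure of {Budget, MName} across the fragments never reaches {Start, ProjID}.
MName, ProjID → DeptNo is preserved.
Client → MName is preserved.
Start, ProjID → MName is preserved.
Budget → Client is preserved.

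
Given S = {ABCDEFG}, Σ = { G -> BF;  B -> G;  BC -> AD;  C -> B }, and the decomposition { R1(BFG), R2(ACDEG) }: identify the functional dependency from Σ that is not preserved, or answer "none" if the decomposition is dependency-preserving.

none

G → BF lies within R1.
B → G lies within R1.
BC → AD: restricted closure across fragments reaches AD.
C → B: restricted closure across fragments reaches B.
Every dependency is enforceable on the fragments, so the decomposition is dependency-preserving.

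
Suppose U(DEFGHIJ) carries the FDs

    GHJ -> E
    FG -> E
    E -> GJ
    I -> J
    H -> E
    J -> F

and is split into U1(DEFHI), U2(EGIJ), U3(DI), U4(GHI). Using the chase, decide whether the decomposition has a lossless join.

Chase test. Columns are DEFGHIJ; row i has aⱼ where attribute j ∈ Ui, else bᵢⱼ.
Initial tableau (one row per fragment):
  row 1: a1 a2 a3 b14 a5 a6 b17
  row 2: b21 a2 b23 a4 b25 a6 a7
  row 3: a1 b32 b33 b34 b35 a6 b37
  row 4: b41 b42 b43 a4 a5 a6 b47
Rows 1 and 2 agree on E; apply E→GJ and equate their GJ entries.
Rows 1 and 3 agree on I; apply I→J and equate their J entries.
Rows 1 and 4 agree on I; apply I→J and equate their J entries.
Rows 1 and 4 agree on H; apply H→E and equate their E entries.
Rows 1 and 2 agree on J; apply J→F and equate their F entries.
Rows 1 and 3 agree on J; apply J→F and equate their F entries.
Rows 1 and 4 agree on J; apply J→F and equate their F entries.
Row 1 is now all distinguished symbols — the join is lossless.

Yes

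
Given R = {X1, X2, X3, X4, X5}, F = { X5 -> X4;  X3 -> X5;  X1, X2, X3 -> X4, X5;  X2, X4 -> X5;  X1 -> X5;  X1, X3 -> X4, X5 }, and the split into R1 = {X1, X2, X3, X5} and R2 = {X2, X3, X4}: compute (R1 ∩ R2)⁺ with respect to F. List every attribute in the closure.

X2, X3, X4, X5

R1 ∩ R2 = {X2, X3}.
X3 → X5 applies, adding X5
X5 → X4 applies, adding X4
Closure: {X2, X3, X4, X5}.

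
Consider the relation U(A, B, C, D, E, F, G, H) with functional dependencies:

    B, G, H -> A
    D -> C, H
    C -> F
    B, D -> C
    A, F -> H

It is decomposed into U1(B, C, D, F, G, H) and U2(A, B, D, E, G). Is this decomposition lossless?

Yes

Common attributes: U1 ∩ U2 = {B, D, G}.
Closure of {B, D, G}: D → C, H applies, adding C, H; C → F applies, adding F; B, G, H → A applies, adding A. So (B, D, G)⁺ = {A, B, C, D, F, G, H}.
This closure contains every attribute of U1, so U1 ∩ U2 → U1. The join is lossless.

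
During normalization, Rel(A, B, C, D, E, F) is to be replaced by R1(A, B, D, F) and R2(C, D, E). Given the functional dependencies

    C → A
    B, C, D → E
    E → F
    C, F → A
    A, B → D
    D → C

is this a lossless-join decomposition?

No

Common attributes: R1 ∩ R2 = {D}.
Closure of {D}: D → C applies, adding C; C → A applies, adding A. So (D)⁺ = {A, C, D}.
The closure contains neither all of R1 = {A, B, D, F} nor all of R2 = {C, D, E}, so the common attributes are not a superkey of either fragment. The join is lossy.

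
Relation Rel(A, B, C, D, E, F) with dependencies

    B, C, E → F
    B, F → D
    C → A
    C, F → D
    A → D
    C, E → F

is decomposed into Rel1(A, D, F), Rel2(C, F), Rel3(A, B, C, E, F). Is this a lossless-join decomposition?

Chase test. Columns are A, B, C, D, E, F; row i has aⱼ where attribute j ∈ Reli, else bᵢⱼ.
Initial tableau (one row per fragment):
  row 1: a1 b12 b13 a4 b15 a6
  row 2: b21 b22 a3 b24 b25 a6
  row 3: a1 a2 a3 b34 a5 a6
Rows 2 and 3 agree on C; apply C→A and equate their A entries.
Rows 2 and 3 agree on C, F; apply C, F→D and equate their D entries.
Rows 1 and 2 agree on A; apply A→D and equate their D entries.
Row 3 is now all distinguished symbols — the join is lossless.

Yes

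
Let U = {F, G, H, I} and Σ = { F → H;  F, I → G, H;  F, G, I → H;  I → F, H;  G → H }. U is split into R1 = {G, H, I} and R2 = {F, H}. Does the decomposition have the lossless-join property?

Common attributes: R1 ∩ R2 = {H}.
No dependency enlarges {H}, so (H)⁺ = {H}.
The closure contains neither all of R1 = {G, H, I} nor all of R2 = {F, H}, so the common attributes are not a superkey of either fragment. The join is lossy.

No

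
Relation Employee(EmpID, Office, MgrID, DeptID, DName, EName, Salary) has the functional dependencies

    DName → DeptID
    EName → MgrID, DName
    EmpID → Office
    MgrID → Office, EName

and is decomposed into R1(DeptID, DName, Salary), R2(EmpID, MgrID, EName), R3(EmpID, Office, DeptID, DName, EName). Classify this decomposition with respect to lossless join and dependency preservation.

lossy but dependency-preserving

Lossless test (chase): Rows 2 and 3 agree on EName; apply EName→MgrID, DName and equate their MgrID, DName entries. Rows 2 and 3 agree on EmpID; apply EmpID→Office and equate their Office entries. Rows 1 and 2 agree on DName; apply DName→DeptID and equate their DeptID entries. No row becomes fully distinguished — the join is lossy.
Dependency preservation: EName → MgrID, DName; MgrID → Office, EName are not contained in any single fragment, but the restricted closure of each left-hand side across the fragments still reaches the right-hand side; the remaining FDs each lie inside some fragment. All dependencies are preserved.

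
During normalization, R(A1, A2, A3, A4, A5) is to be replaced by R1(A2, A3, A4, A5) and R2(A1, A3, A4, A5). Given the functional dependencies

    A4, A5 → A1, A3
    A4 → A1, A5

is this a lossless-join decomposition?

Common attributes: R1 ∩ R2 = {A3, A4, A5}.
Closure of {A3, A4, A5}: A4, A5 → A1, A3 applies, adding A1. So (A3, A4, A5)⁺ = {A1, A3, A4, A5}.
This closure contains every attribute of R2, so R1 ∩ R2 → R2. The join is lossless.

Yes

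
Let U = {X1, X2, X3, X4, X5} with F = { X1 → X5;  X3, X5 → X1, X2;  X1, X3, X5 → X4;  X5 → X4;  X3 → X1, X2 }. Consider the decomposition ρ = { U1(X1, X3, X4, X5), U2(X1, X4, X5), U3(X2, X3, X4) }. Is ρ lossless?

Yes

Chase test. Columns are X1, X2, X3, X4, X5; row i has aⱼ where attribute j ∈ Ui, else bᵢⱼ.
Initial tableau (one row per fragment):
  row 1: a1 b12 a3 a4 a5
  row 2: a1 b22 b23 a4 a5
  row 3: b31 a2 a3 a4 b35
Rows 1 and 3 agree on X3; apply X3→X1, X2 and equate their X1, X2 entries.
Rows 1 and 3 agree on X1; apply X1→X5 and equate their X5 entries.
Row 1 is now all distinguished symbols — the join is lossless.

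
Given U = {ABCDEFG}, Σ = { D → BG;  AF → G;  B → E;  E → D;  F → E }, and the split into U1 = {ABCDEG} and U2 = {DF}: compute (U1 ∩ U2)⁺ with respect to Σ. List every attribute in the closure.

U1 ∩ U2 = {D}.
D → BG applies, adding BG
B → E applies, adding E
Closure: {BDEG}.

BDEG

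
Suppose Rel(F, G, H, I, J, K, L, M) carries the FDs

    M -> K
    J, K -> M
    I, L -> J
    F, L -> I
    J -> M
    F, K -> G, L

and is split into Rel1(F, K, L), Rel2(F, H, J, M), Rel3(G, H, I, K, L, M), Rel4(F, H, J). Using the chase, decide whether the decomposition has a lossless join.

Chase test. Columns are F, G, H, I, J, K, L, M; row i has aⱼ where attribute j ∈ Reli, else bᵢⱼ.
Initial tableau (one row per fragment):
  row 1: a1 b12 b13 b14 b15 a6 a7 b18
  row 2: a1 b22 a3 b24 a5 b26 b27 a8
  row 3: b31 a2 a3 a4 b35 a6 a7 a8
  row 4: a1 b42 a3 b44 a5 b46 b47 b48
Rows 2 and 3 agree on M; apply M→K and equate their K entries.
Rows 2 and 4 agree on J; apply J→M and equate their M entries.
Rows 1 and 2 agree on F, K; apply F, K→G, L and equate their G, L entries.
Rows 2 and 4 agree on M; apply M→K and equate their K entries.
Rows 1 and 2 agree on F, L; apply F, L→I and equate their I entries.
Rows 1 and 4 agree on F, K; apply F, K→G, L and equate their G, L entries.
Rows 1 and 2 agree on I, L; apply I, L→J and equate their J entries.
Rows 1 and 4 agree on F, L; apply F, L→I and equate their I entries.
Rows 1 and 2 agree on J; apply J→M and equate their M entries.
No row becomes fully distinguished — the join is lossy.

No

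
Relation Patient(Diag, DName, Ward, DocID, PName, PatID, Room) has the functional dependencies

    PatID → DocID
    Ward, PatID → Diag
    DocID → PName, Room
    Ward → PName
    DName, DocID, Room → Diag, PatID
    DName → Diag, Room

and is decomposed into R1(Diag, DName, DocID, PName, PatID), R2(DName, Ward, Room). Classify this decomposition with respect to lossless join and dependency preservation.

Lossless test: (DName)⁺ = {Diag, DName, Room}, which is a superkey of neither fragment — lossy.
Dependency preservation: the restricted closure of {Ward, PatID} across the fragments never reaches {Diag}, so Ward, PatID → Diag cannot be enforced without a join — not preserved.

lossy and not dependency-preserving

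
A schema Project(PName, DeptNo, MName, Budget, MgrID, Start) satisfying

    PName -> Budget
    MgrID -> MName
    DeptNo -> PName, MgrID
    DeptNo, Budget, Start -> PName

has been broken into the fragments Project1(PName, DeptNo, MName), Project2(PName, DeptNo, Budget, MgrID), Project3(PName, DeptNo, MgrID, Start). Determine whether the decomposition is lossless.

Yes

Chase test. Columns are PName, DeptNo, MName, Budget, MgrID, Start; row i has aⱼ where attribute j ∈ Projecti, else bᵢⱼ.
Initial tableau (one row per fragment):
  row 1: a1 a2 a3 b14 b15 b16
  row 2: a1 a2 b23 a4 a5 b26
  row 3: a1 a2 b33 b34 a5 a6
Rows 1 and 2 agree on PName; apply PName→Budget and equate their Budget entries.
Rows 1 and 3 agree on PName; apply PName→Budget and equate their Budget entries.
Rows 2 and 3 agree on MgrID; apply MgrID→MName and equate their MName entries.
Rows 1 and 2 agree on DeptNo; apply DeptNo→PName, MgrID and equate their PName, MgrID entries.
Rows 1 and 2 agree on MgrID; apply MgrID→MName and equate their MName entries.
Row 3 is now all distinguished symbols — the join is lossless.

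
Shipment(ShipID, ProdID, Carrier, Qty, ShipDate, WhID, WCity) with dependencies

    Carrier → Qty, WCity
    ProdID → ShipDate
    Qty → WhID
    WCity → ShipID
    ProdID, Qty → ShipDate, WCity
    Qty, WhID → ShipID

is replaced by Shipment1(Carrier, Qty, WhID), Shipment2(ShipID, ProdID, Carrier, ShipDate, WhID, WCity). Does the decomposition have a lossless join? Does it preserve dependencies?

Lossless test: (Carrier, WhID)⁺ = {ShipID, Carrier, Qty, WhID, WCity}, which contains all of one fragment — lossless.
Dependency preservation: the restricted closure of {ProdID, Qty} across the fragments never reaches {ShipDate, WCity}, so ProdID, Qty → ShipDate, WCity cannot be enforced without a join — not preserved.

lossless but not dependency-preserving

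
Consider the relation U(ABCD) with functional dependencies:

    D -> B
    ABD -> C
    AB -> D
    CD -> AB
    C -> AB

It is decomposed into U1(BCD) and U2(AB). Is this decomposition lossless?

Common attributes: U1 ∩ U2 = {B}.
No dependency enlarges {B}, so (B)⁺ = {B}.
The closure contains neither all of U1 = {BCD} nor all of U2 = {AB}, so the common attributes are not a superkey of either fragment. The join is lossy.

No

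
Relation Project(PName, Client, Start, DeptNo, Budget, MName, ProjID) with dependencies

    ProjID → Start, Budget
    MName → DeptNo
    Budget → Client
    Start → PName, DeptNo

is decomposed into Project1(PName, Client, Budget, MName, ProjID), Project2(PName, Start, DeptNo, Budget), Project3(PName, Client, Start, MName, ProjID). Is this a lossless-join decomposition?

Yes

Chase test. Columns are PName, Client, Start, DeptNo, Budget, MName, ProjID; row i has aⱼ where attribute j ∈ Projecti, else bᵢⱼ.
Initial tableau (one row per fragment):
  row 1: a1 a2 b13 b14 a5 a6 a7
  row 2: a1 b22 a3 a4 a5 b26 b27
  row 3: a1 a2 a3 b34 b35 a6 a7
Rows 1 and 3 agree on ProjID; apply ProjID→Start, Budget and equate their Start, Budget entries.
Rows 1 and 3 agree on MName; apply MName→DeptNo and equate their DeptNo entries.
Rows 1 and 2 agree on Budget; apply Budget→Client and equate their Client entries.
Rows 1 and 2 agree on Start; apply Start→PName, DeptNo and equate their PName, DeptNo entries.
Row 1 is now all distinguished symbols — the join is lossless.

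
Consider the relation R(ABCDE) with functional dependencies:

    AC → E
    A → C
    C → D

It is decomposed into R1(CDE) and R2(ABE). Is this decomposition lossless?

No

Common attributes: R1 ∩ R2 = {E}.
No dependency enlarges {E}, so (E)⁺ = {E}.
The closure contains neither all of R1 = {CDE} nor all of R2 = {ABE}, so the common attributes are not a superkey of either fragment. The join is lossy.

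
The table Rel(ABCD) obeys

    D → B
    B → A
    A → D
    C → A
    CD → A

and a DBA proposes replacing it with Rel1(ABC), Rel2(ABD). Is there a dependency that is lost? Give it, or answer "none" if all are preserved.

D → B lies within Rel2.
B → A lies within Rel1.
A → D lies within Rel2.
C → A lies within Rel1.
CD → A: restricted closure across fragments reaches A.
Every dependency is enforceable on the fragments, so the decomposition is dependency-preserving.

none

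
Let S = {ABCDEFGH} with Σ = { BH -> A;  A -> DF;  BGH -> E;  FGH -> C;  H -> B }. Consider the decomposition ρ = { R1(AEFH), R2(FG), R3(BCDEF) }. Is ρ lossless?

No

Chase test. Columns are ABCDEFGH; row i has aⱼ where attribute j ∈ Ri, else bᵢⱼ.
Initial tableau (one row per fragment):
  row 1: a1 b12 b13 b14 a5 a6 b17 a8
  row 2: b21 b22 b23 b24 b25 a6 a7 b28
  row 3: b31 a2 a3 a4 a5 a6 b37 b38
No row becomes fully distinguished — the join is lossy.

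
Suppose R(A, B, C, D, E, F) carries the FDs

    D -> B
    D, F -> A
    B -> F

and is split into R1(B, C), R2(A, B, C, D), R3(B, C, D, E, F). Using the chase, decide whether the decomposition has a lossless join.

Chase test. Columns are A, B, C, D, E, F; row i has aⱼ where attribute j ∈ Ri, else bᵢⱼ.
Initial tableau (one row per fragment):
  row 1: b11 a2 a3 b14 b15 b16
  row 2: a1 a2 a3 a4 b25 b26
  row 3: b31 a2 a3 a4 a5 a6
Rows 1 and 2 agree on B; apply B→F and equate their F entries.
Rows 1 and 3 agree on B; apply B→F and equate their F entries.
Rows 2 and 3 agree on D, F; apply D, F→A and equate their A entries.
Row 3 is now all distinguished symbols — the join is lossless.

Yes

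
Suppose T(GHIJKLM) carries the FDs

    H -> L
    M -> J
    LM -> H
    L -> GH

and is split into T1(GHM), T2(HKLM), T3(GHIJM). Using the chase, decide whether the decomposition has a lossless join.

Chase test. Columns are GHIJKLM; row i has aⱼ where attribute j ∈ Ti, else bᵢⱼ.
Initial tableau (one row per fragment):
  row 1: a1 a2 b13 b14 b15 b16 a7
  row 2: b21 a2 b23 b24 a5 a6 a7
  row 3: a1 a2 a3 a4 b35 b36 a7
Rows 1 and 2 agree on H; apply H→L and equate their L entries.
Rows 1 and 3 agree on H; apply H→L and equate their L entries.
Rows 1 and 2 agree on M; apply M→J and equate their J entries.
Rows 1 and 3 agree on M; apply M→J and equate their J entries.
Rows 1 and 2 agree on L; apply L→GH and equate their GH entries.
No row becomes fully distinguished — the join is lossy.

No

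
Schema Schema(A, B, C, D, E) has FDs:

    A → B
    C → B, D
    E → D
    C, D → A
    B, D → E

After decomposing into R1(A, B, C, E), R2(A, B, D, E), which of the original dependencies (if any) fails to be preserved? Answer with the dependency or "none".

none

A → B lies within R1.
C → B, D: restricted closure across fragments reaches B, D.
E → D lies within R2.
C, D → A: restricted closure across fragments reaches A.
B, D → E lies within R2.
Every dependency is enforceable on the fragments, so the decomposition is dependency-preserving.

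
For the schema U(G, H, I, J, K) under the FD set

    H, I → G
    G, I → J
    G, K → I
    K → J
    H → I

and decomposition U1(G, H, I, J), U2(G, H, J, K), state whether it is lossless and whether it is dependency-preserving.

lossless but not dependency-preserving

Lossless test: (G, H, J)⁺ = {G, H, I, J}, which contains all of one fragment — lossless.
Dependency preservation: the restricted closure of {G, K} across the fragments never reaches {I}, so G, K → I cannot be enforced without a join — not preserved.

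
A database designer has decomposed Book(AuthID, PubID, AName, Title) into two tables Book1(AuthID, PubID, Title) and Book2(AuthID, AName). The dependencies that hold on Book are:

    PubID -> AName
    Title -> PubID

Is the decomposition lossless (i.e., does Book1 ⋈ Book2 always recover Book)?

No

Common attributes: Book1 ∩ Book2 = {AuthID}.
No dependency enlarges {AuthID}, so (AuthID)⁺ = {AuthID}.
The closure contains neither all of Book1 = {AuthID, PubID, Title} nor all of Book2 = {AuthID, AName}, so the common attributes are not a superkey of either fragment. The join is lossy.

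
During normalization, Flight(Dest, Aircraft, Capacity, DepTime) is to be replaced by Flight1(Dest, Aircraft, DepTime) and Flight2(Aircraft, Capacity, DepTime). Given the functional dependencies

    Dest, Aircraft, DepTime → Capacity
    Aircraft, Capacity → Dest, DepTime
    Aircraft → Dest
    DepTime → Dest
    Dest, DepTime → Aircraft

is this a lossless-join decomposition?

Yes

Common attributes: Flight1 ∩ Flight2 = {Aircraft, DepTime}.
Closure of {Aircraft, DepTime}: Aircraft → Dest applies, adding Dest; Dest, Aircraft, DepTime → Capacity applies, adding Capacity. So (Aircraft, DepTime)⁺ = {Dest, Aircraft, Capacity, DepTime}.
This closure contains every attribute of Flight1, so Flight1 ∩ Flight2 → Flight1. The join is lossless.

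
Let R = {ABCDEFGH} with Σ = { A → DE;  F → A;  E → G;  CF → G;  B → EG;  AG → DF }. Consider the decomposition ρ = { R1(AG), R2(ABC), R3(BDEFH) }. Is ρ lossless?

Chase test. Columns are ABCDEFGH; row i has aⱼ where attribute j ∈ Ri, else bᵢⱼ.
Initial tableau (one row per fragment):
  row 1: a1 b12 b13 b14 b15 b16 a7 b18
  row 2: a1 a2 a3 b24 b25 b26 b27 b28
  row 3: b31 a2 b33 a4 a5 a6 b37 a8
Rows 1 and 2 agree on A; apply A→DE and equate their DE entries.
Rows 1 and 2 agree on E; apply E→G and equate their G entries.
Rows 2 and 3 agree on B; apply B→EG and equate their EG entries.
Rows 1 and 2 agree on AG; apply AG→DF and equate their DF entries.
No row becomes fully distinguished — the join is lossy.

No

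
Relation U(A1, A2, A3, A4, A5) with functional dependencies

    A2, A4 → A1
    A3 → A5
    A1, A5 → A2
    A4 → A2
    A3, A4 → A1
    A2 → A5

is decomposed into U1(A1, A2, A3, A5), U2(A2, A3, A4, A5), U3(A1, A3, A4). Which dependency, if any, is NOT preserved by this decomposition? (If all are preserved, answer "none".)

A2, A4 → A1: restricted closure across fragments reaches A1.
A3 → A5 lies within U1.
A1, A5 → A2 lies within U1.
A4 → A2 lies within U2.
A3, A4 → A1 lies within U3.
A2 → A5 lies within U1.
Every dependency is enforceable on the fragments, so the decomposition is dependency-preserving.

none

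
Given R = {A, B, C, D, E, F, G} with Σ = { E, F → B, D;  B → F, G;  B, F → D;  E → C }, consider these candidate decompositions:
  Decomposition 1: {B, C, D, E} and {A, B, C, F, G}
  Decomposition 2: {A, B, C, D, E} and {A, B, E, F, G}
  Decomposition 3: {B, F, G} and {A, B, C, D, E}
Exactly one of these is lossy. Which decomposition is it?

Decomposition 1

Decomposition 1: common = {B, C}, closure = {B, C, D, F, G} → lossy.
Decomposition 2: common = {A, B, E}, closure = {A, B, C, D, E, F, G} → lossless.
Decomposition 3: common = {B}, closure = {B, D, F, G} → lossless.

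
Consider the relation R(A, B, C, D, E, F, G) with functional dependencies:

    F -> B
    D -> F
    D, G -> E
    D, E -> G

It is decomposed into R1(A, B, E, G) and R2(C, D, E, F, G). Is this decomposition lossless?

Common attributes: R1 ∩ R2 = {E, G}.
No dependency enlarges {E, G}, so (E, G)⁺ = {E, G}.
The closure contains neither all of R1 = {A, B, E, G} nor all of R2 = {C, D, E, F, G}, so the common attributes are not a superkey of either fragment. The join is lossy.

No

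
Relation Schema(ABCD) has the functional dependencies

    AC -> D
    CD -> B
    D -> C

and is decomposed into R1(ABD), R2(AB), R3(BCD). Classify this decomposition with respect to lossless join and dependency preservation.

Lossless test (chase): Rows 1 and 3 agree on D; apply D→C and equate their C entries. Row 1 is now all distinguished symbols — the join is lossless.
Dependency preservation: the restricted closure of {AC} across the fragments never reaches {D}, so AC → D cannot be enforced without a join — not preserved.

lossless but not dependency-preserving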